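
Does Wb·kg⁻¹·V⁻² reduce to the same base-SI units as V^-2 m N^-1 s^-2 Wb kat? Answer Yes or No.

Left side:
  Wb = kg·m²·s⁻²·A⁻¹.
  V = kg·m²·s⁻³·A⁻¹.
  So V⁻² = kg⁻²·m⁻⁴·s⁶·A².
  Combining: Wb·kg⁻¹·V⁻² = (kg·m²·s⁻²·A⁻¹) · kg⁻¹ · (kg⁻²·m⁻⁴·s⁶·A²) = kg⁻²·m⁻²·s⁴·A.
Right side:
  V = W/A (potential = power per current),
      = kg·m²·s⁻³·A⁻¹.
  So V⁻² = kg⁻²·m⁻⁴·s⁶·A².
  N = kg·m/s² = kg·m·s⁻² (force = mass × acceleration).
  So N⁻¹ = kg⁻¹·m⁻¹·s².
  Wb = V·s (flux: a volt is a weber per second),
      = kg·m²·s⁻²·A⁻¹.
  kat = mol/s = s⁻¹·mol (catalytic activity).
  Combining: V⁻²·m·N⁻¹·s⁻²·Wb·kat = (kg⁻²·m⁻⁴·s⁶·A²) · m · (kg⁻¹·m⁻¹·s²) · s⁻² · (kg·m²·s⁻²·A⁻¹) · (s⁻¹·mol) = kg⁻²·m⁻²·s³·A·mol.
Left is kg⁻²·m⁻²·s⁴·A; right is kg⁻²·m⁻²·s³·A·mol — different.

No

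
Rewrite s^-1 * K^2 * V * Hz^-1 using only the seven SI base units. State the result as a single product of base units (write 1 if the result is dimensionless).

V = kg·m²·s⁻³·A⁻¹.
Hz = s⁻¹.
So Hz⁻¹ = s.
Combining: s⁻¹·K²·V·Hz⁻¹ = s⁻¹ · K² · (kg·m²·s⁻³·A⁻¹) · s = kg·m²·s⁻³·A⁻¹·K².

kg·m²·s⁻³·A⁻¹·K²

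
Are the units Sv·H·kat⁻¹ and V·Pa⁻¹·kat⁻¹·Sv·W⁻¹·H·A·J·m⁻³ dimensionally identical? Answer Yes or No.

Left side:
  Sv = J/kg (equivalent dose = energy per mass),
      = m²·s⁻².
  H = Wb/A (inductance = flux per current),
      = kg·m²·s⁻²·A⁻².
  kat = mol/s = s⁻¹·mol (catalytic activity).
  So kat⁻¹ = s·mol⁻¹.
  Combining: Sv·H·kat⁻¹ = (m²·s⁻²) · (kg·m²·s⁻²·A⁻²) · (s·mol⁻¹) = kg·m⁴·s⁻³·A⁻²·mol⁻¹.
Right side:
  V = kg·m²·s⁻³·A⁻¹.
  Pa = kg·m⁻¹·s⁻².
  So Pa⁻¹ = kg⁻¹·m·s².
  kat = s⁻¹·mol.
  So kat⁻¹ = s·mol⁻¹.
  Sv = m²·s⁻².
  W = kg·m²·s⁻³.
  So W⁻¹ = kg⁻¹·m⁻²·s³.
  H = kg·m²·s⁻²·A⁻².
  J = kg·m²·s⁻².
  Combining: V·Pa⁻¹·kat⁻¹·Sv·W⁻¹·H·A·J·m⁻³ = (kg·m²·s⁻³·A⁻¹) · (kg⁻¹·m·s²) · (s·mol⁻¹) · (m²·s⁻²) · (kg⁻¹·m⁻²·s³) · (kg·m²·s⁻²·A⁻²) · A · (kg·m²·s⁻²) · m⁻³ = kg·m⁴·s⁻³·A⁻²·mol⁻¹.
Both reduce to kg·m⁴·s⁻³·A⁻²·mol⁻¹.

Yes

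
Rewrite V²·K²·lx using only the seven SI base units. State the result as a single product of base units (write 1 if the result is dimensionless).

kg²·m²·s⁻⁶·A⁻²·K²·cd

V = W/A (potential = power per current),
    = kg·m²·s⁻³·A⁻¹.
So V² = kg²·m⁴·s⁻⁶·A⁻².
lx = lm/m² (illuminance = luminous flux per area),
    = m⁻²·cd.
Combining: V²·K²·lx = (kg²·m⁴·s⁻⁶·A⁻²) · K² · (m⁻²·cd) = kg²·m²·s⁻⁶·A⁻²·K²·cd.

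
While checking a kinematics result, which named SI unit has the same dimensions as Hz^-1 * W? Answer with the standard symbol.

Hz = 1/s = s⁻¹ (frequency is cycles per second).
So Hz⁻¹ = s.
W = J/s (power = energy per time),
    = kg·m²·s⁻³.
Combining: Hz⁻¹·W = s · (kg·m²·s⁻³) = kg·m²·s⁻².
kg·m²·s⁻² is the base-SI form of the joule.

J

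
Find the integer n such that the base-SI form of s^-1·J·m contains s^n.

-3

J = N·m (work = force × distance),
    = kg·m²·s⁻².
Combining: s⁻¹·J·m = s⁻¹ · (kg·m²·s⁻²) · m = kg·m³·s⁻³.
The exponent of s is -3.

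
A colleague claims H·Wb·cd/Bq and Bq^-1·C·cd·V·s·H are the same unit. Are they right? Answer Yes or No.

Left side:
  H = Wb/A (inductance = flux per current),
      = kg·m²·s⁻²·A⁻².
  Bq = 1/s = s⁻¹ (activity is decays per second).
  So Bq⁻¹ = s.
  Wb = V·s (flux: a volt is a weber per second),
      = kg·m²·s⁻²·A⁻¹.
  Combining: H·Bq⁻¹·Wb·cd = (kg·m²·s⁻²·A⁻²) · s · (kg·m²·s⁻²·A⁻¹) · cd = kg²·m⁴·s⁻³·A⁻³·cd.
Right side:
  Bq = s⁻¹.
  So Bq⁻¹ = s.
  C = s·A.
  V = kg·m²·s⁻³·A⁻¹.
  H = kg·m²·s⁻²·A⁻².
  Combining: Bq⁻¹·C·cd·V·s·H = s · (s·A) · cd · (kg·m²·s⁻³·A⁻¹) · s · (kg·m²·s⁻²·A⁻²) = kg²·m⁴·s⁻²·A⁻²·cd.
Left is kg²·m⁴·s⁻³·A⁻³·cd; right is kg²·m⁴·s⁻²·A⁻²·cd — different.

No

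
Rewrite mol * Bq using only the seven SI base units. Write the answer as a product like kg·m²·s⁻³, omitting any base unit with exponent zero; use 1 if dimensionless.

Bq = 1/s = s⁻¹ (activity is decays per second).
Combining: mol·Bq = mol · s⁻¹ = s⁻¹·mol.

s⁻¹·mol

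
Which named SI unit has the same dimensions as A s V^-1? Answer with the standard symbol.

V = W/A (potential = power per current),
    = kg·m²·s⁻³·A⁻¹.
So V⁻¹ = kg⁻¹·m⁻²·s³·A.
Combining: A·s·V⁻¹ = A · s · (kg⁻¹·m⁻²·s³·A) = kg⁻¹·m⁻²·s⁴·A².
kg⁻¹·m⁻²·s⁴·A² is the base-SI form of the farad.

F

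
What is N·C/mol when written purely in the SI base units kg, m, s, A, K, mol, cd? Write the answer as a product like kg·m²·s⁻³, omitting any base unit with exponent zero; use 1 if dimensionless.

N = kg·m/s² = kg·m·s⁻² (force = mass × acceleration).
C = A·s = s·A (charge = current × time).
Combining: mol⁻¹·N·C = mol⁻¹ · (kg·m·s⁻²) · (s·A) = kg·m·s⁻¹·A·mol⁻¹.

kg·m·s⁻¹·A·mol⁻¹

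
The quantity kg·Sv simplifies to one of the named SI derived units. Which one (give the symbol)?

Sv = m²·s⁻².
Combining: kg·Sv = kg · (m²·s⁻²) = kg·m²·s⁻².
kg·m²·s⁻² is the base-SI form of the joule.

J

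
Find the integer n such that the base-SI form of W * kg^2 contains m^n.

W = kg·m²·s⁻³.
Combining: W·kg² = (kg·m²·s⁻³) · kg² = kg³·m²·s⁻³.
The exponent of m is 2.

2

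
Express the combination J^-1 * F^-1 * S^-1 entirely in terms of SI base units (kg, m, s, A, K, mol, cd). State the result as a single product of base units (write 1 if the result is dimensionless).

kg·m²·s⁻⁵·A⁻⁴

J = kg·m²·s⁻².
So J⁻¹ = kg⁻¹·m⁻²·s².
F = kg⁻¹·m⁻²·s⁴·A².
So F⁻¹ = kg·m²·s⁻⁴·A⁻².
S = kg⁻¹·m⁻²·s³·A².
So S⁻¹ = kg·m²·s⁻³·A⁻².
Combining: J⁻¹·F⁻¹·S⁻¹ = (kg⁻¹·m⁻²·s²) · (kg·m²·s⁻⁴·A⁻²) · (kg·m²·s⁻³·A⁻²) = kg·m²·s⁻⁵·A⁻⁴.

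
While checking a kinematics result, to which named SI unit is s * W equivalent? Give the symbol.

J

W = J/s (power = energy per time),
    = kg·m²·s⁻³.
Combining: s·W = s · (kg·m²·s⁻³) = kg·m²·s⁻².
kg·m²·s⁻² is the base-SI form of the joule.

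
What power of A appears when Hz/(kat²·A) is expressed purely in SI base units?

kat = mol/s = s⁻¹·mol (catalytic activity).
So kat⁻² = s²·mol⁻².
Hz = 1/s = s⁻¹ (frequency is cycles per second).
Combining: kat⁻²·A⁻¹·Hz = (s²·mol⁻²) · A⁻¹ · s⁻¹ = s·A⁻¹·mol⁻².
The exponent of A is -1.

-1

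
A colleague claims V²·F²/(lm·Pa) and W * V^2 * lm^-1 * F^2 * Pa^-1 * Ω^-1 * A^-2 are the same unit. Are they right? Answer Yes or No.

Yes

Left side:
  V = kg·m²·s⁻³·A⁻¹.
  So V² = kg²·m⁴·s⁻⁶·A⁻².
  lm = cd.
  So lm⁻¹ = cd⁻¹.
  Pa = kg·m⁻¹·s⁻².
  So Pa⁻¹ = kg⁻¹·m·s².
  F = kg⁻¹·m⁻²·s⁴·A².
  So F² = kg⁻²·m⁻⁴·s⁸·A⁴.
  Combining: V²·lm⁻¹·Pa⁻¹·F² = (kg²·m⁴·s⁻⁶·A⁻²) · cd⁻¹ · (kg⁻¹·m·s²) · (kg⁻²·m⁻⁴·s⁸·A⁴) = kg⁻¹·m·s⁴·A²·cd⁻¹.
Right side:
  W = J/s (power = energy per time),
      = kg·m²·s⁻³.
  V = W/A (potential = power per current),
      = kg·m²·s⁻³·A⁻¹.
  So V² = kg²·m⁴·s⁻⁶·A⁻².
  lm = cd·sr = cd (luminous flux; sr is dimensionless).
  So lm⁻¹ = cd⁻¹.
  F = C/V (capacitance = charge per voltage),
      = A·s/(kg·m²·s⁻³·A⁻¹) (substituting C and V),
      = kg⁻¹·m⁻²·s⁴·A².
  So F² = kg⁻²·m⁻⁴·s⁸·A⁴.
  Pa = N/m² (pressure = force per area),
      = kg·m⁻¹·s⁻².
  So Pa⁻¹ = kg⁻¹·m·s².
  Ω = V/A (resistance = voltage per current),
      = kg·m²·s⁻³·A⁻².
  So Ω⁻¹ = kg⁻¹·m⁻²·s³·A².
  Combining: W·V²·lm⁻¹·F²·Pa⁻¹·Ω⁻¹·A⁻² = (kg·m²·s⁻³) · (kg²·m⁴·s⁻⁶·A⁻²) · cd⁻¹ · (kg⁻²·m⁻⁴·s⁸·A⁴) · (kg⁻¹·m·s²) · (kg⁻¹·m⁻²·s³·A²) · A⁻² = kg⁻¹·m·s⁴·A²·cd⁻¹.
Both reduce to kg⁻¹·m·s⁴·A²·cd⁻¹.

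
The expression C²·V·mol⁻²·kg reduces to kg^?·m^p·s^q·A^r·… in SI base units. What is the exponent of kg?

C = s·A.
So C² = s²·A².
V = kg·m²·s⁻³·A⁻¹.
Combining: C²·V·mol⁻²·kg = (s²·A²) · (kg·m²·s⁻³·A⁻¹) · mol⁻² · kg = kg²·m²·s⁻¹·A·mol⁻².
The exponent of kg is 2.

2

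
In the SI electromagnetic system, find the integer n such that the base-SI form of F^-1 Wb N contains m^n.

5

F = kg⁻¹·m⁻²·s⁴·A².
So F⁻¹ = kg·m²·s⁻⁴·A⁻².
Wb = kg·m²·s⁻²·A⁻¹.
N = kg·m·s⁻².
Combining: F⁻¹·Wb·N = (kg·m²·s⁻⁴·A⁻²) · (kg·m²·s⁻²·A⁻¹) · (kg·m·s⁻²) = kg³·m⁵·s⁻⁸·A⁻³.
The exponent of m is 5.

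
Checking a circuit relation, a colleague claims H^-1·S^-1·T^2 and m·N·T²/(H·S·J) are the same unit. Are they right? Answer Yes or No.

Left side:
  H = Wb/A (inductance = flux per current),
      = kg·m²·s⁻²·A⁻².
  So H⁻¹ = kg⁻¹·m⁻²·s²·A².
  S = 1/Ω (conductance is reciprocal resistance),
      = kg⁻¹·m⁻²·s³·A².
  So S⁻¹ = kg·m²·s⁻³·A⁻².
  T = Wb/m² (flux density = flux per area),
      = kg·s⁻²·A⁻¹.
  So T² = kg²·s⁻⁴·A⁻².
  Combining: H⁻¹·S⁻¹·T² = (kg⁻¹·m⁻²·s²·A²) · (kg·m²·s⁻³·A⁻²) · (kg²·s⁻⁴·A⁻²) = kg²·s⁻⁵·A⁻².
Right side:
  H = Wb/A (inductance = flux per current),
      = kg·m²·s⁻²·A⁻².
  So H⁻¹ = kg⁻¹·m⁻²·s²·A².
  S = 1/Ω (conductance is reciprocal resistance),
      = kg⁻¹·m⁻²·s³·A².
  So S⁻¹ = kg·m²·s⁻³·A⁻².
  N = kg·m/s² = kg·m·s⁻² (force = mass × acceleration).
  T = Wb/m² (flux density = flux per area),
      = kg·s⁻²·A⁻¹.
  So T² = kg²·s⁻⁴·A⁻².
  J = N·m (work = force × distance),
      = kg·m²·s⁻².
  So J⁻¹ = kg⁻¹·m⁻²·s².
  Combining: m·H⁻¹·S⁻¹·N·T²·J⁻¹ = m · (kg⁻¹·m⁻²·s²·A²) · (kg·m²·s⁻³·A⁻²) · (kg·m·s⁻²) · (kg²·s⁻⁴·A⁻²) · (kg⁻¹·m⁻²·s²) = kg²·s⁻⁵·A⁻².
Both reduce to kg²·s⁻⁵·A⁻².

Yes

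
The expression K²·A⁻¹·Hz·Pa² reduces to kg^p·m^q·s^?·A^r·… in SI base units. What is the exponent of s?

-5

Hz = 1/s = s⁻¹ (frequency is cycles per second).
Pa = N/m² (pressure = force per area),
    = kg·m⁻¹·s⁻².
So Pa² = kg²·m⁻²·s⁻⁴.
Combining: K²·A⁻¹·Hz·Pa² = K² · A⁻¹ · s⁻¹ · (kg²·m⁻²·s⁻⁴) = kg²·m⁻²·s⁻⁵·A⁻¹·K².
The exponent of s is -5.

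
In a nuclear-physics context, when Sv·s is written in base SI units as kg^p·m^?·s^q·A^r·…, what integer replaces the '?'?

Sv = m²·s⁻².
Combining: Sv·s = (m²·s⁻²) · s = m²·s⁻¹.
The exponent of m is 2.

2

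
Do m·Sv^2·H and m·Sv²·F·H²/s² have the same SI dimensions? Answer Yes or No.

Yes

Left side:
  Sv = J/kg (equivalent dose = energy per mass),
      = m²·s⁻².
  So Sv² = m⁴·s⁻⁴.
  H = Wb/A (inductance = flux per current),
      = kg·m²·s⁻²·A⁻².
  Combining: m·Sv²·H = m · (m⁴·s⁻⁴) · (kg·m²·s⁻²·A⁻²) = kg·m⁷·s⁻⁶·A⁻².
Right side:
  Sv = J/kg (equivalent dose = energy per mass),
      = m²·s⁻².
  So Sv² = m⁴·s⁻⁴.
  F = C/V (capacitance = charge per voltage),
      = A·s/(kg·m²·s⁻³·A⁻¹) (substituting C and V),
      = kg⁻¹·m⁻²·s⁴·A².
  H = Wb/A (inductance = flux per current),
      = kg·m²·s⁻²·A⁻².
  So H² = kg²·m⁴·s⁻⁴·A⁻⁴.
  Combining: m·Sv²·s⁻²·F·H² = m · (m⁴·s⁻⁴) · s⁻² · (kg⁻¹·m⁻²·s⁴·A²) · (kg²·m⁴·s⁻⁴·A⁻⁴) = kg·m⁷·s⁻⁶·A⁻².
Both reduce to kg·m⁷·s⁻⁶·A⁻².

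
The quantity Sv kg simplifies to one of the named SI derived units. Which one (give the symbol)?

Sv = J/kg (equivalent dose = energy per mass),
    = m²·s⁻².
Combining: Sv·kg = (m²·s⁻²) · kg = kg·m²·s⁻².
kg·m²·s⁻² is the base-SI form of the joule.

J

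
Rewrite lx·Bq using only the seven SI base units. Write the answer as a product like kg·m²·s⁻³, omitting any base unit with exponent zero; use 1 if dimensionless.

lx = lm/m² (illuminance = luminous flux per area),
    = m⁻²·cd.
Bq = 1/s = s⁻¹ (activity is decays per second).
Combining: lx·Bq = (m⁻²·cd) · s⁻¹ = m⁻²·s⁻¹·cd.

m⁻²·s⁻¹·cd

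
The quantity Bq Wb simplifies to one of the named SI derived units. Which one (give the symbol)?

Bq = s⁻¹.
Wb = kg·m²·s⁻²·A⁻¹.
Combining: Bq·Wb = s⁻¹ · (kg·m²·s⁻²·A⁻¹) = kg·m²·s⁻³·A⁻¹.
kg·m²·s⁻³·A⁻¹ is the base-SI form of the volt.

V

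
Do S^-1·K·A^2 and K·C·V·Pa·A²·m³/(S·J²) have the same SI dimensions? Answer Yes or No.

Left side:
  S = 1/Ω (conductance is reciprocal resistance),
      = kg⁻¹·m⁻²·s³·A².
  So S⁻¹ = kg·m²·s⁻³·A⁻².
  Combining: S⁻¹·K·A² = (kg·m²·s⁻³·A⁻²) · K · A² = kg·m²·s⁻³·K.
Right side:
  S = kg⁻¹·m⁻²·s³·A².
  So S⁻¹ = kg·m²·s⁻³·A⁻².
  J = kg·m²·s⁻².
  So J⁻² = kg⁻²·m⁻⁴·s⁴.
  C = s·A.
  V = kg·m²·s⁻³·A⁻¹.
  Pa = kg·m⁻¹·s⁻².
  Combining: S⁻¹·J⁻²·K·C·V·Pa·A²·m³ = (kg·m²·s⁻³·A⁻²) · (kg⁻²·m⁻⁴·s⁴) · K · (s·A) · (kg·m²·s⁻³·A⁻¹) · (kg·m⁻¹·s⁻²) · A² · m³ = kg·m²·s⁻³·K.
Both reduce to kg·m²·s⁻³·K.

Yes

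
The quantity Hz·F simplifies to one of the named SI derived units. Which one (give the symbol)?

Hz = s⁻¹.
F = kg⁻¹·m⁻²·s⁴·A².
Combining: Hz·F = s⁻¹ · (kg⁻¹·m⁻²·s⁴·A²) = kg⁻¹·m⁻²·s³·A².
kg⁻¹·m⁻²·s³·A² is the base-SI form of the siemens.

S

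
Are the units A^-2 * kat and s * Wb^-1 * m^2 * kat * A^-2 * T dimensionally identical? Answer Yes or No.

Left side:
  kat = mol/s = s⁻¹·mol (catalytic activity).
  Combining: A⁻²·kat = A⁻² · (s⁻¹·mol) = s⁻¹·A⁻²·mol.
Right side:
  Wb = kg·m²·s⁻²·A⁻¹.
  So Wb⁻¹ = kg⁻¹·m⁻²·s²·A.
  kat = s⁻¹·mol.
  T = kg·s⁻²·A⁻¹.
  Combining: s·Wb⁻¹·m²·kat·A⁻²·T = s · (kg⁻¹·m⁻²·s²·A) · m² · (s⁻¹·mol) · A⁻² · (kg·s⁻²·A⁻¹) = A⁻²·mol.
Left is s⁻¹·A⁻²·mol; right is A⁻²·mol — different.

No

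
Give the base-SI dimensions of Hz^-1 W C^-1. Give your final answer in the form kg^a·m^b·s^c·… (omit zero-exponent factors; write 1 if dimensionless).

Hz = s⁻¹.
So Hz⁻¹ = s.
W = kg·m²·s⁻³.
C = s·A.
So C⁻¹ = s⁻¹·A⁻¹.
Combining: Hz⁻¹·W·C⁻¹ = s · (kg·m²·s⁻³) · (s⁻¹·A⁻¹) = kg·m²·s⁻³·A⁻¹.

kg·m²·s⁻³·A⁻¹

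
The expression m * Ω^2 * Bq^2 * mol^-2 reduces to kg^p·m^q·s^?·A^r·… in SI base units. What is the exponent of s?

-8

Ω = kg·m²·s⁻³·A⁻².
So Ω² = kg²·m⁴·s⁻⁶·A⁻⁴.
Bq = s⁻¹.
So Bq² = s⁻².
Combining: m·Ω²·Bq²·mol⁻² = m · (kg²·m⁴·s⁻⁶·A⁻⁴) · s⁻² · mol⁻² = kg²·m⁵·s⁻⁸·A⁻⁴·mol⁻².
The exponent of s is -8.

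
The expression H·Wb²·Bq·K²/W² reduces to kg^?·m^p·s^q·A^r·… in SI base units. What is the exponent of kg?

1

H = Wb/A (inductance = flux per current),
    = kg·m²·s⁻²·A⁻².
W = J/s (power = energy per time),
    = kg·m²·s⁻³.
So W⁻² = kg⁻²·m⁻⁴·s⁶.
Wb = V·s (flux: a volt is a weber per second),
    = kg·m²·s⁻²·A⁻¹.
So Wb² = kg²·m⁴·s⁻⁴·A⁻².
Bq = 1/s = s⁻¹ (activity is decays per second).
Combining: H·W⁻²·Wb²·Bq·K² = (kg·m²·s⁻²·A⁻²) · (kg⁻²·m⁻⁴·s⁶) · (kg²·m⁴·s⁻⁴·A⁻²) · s⁻¹ · K² = kg·m²·s⁻¹·A⁻⁴·K².
The exponent of kg is 1.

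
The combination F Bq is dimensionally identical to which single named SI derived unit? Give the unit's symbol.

F = C/V (capacitance = charge per voltage),
    = A·s/(kg·m²·s⁻³·A⁻¹) (substituting C and V),
    = kg⁻¹·m⁻²·s⁴·A².
Bq = 1/s = s⁻¹ (activity is decays per second).
Combining: F·Bq = (kg⁻¹·m⁻²·s⁴·A²) · s⁻¹ = kg⁻¹·m⁻²·s³·A².
kg⁻¹·m⁻²·s³·A² is the base-SI form of the siemens.

S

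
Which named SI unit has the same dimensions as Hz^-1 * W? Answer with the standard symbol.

Hz = s⁻¹.
So Hz⁻¹ = s.
W = kg·m²·s⁻³.
Combining: Hz⁻¹·W = s · (kg·m²·s⁻³) = kg·m²·s⁻².
kg·m²·s⁻² is the base-SI form of the joule.

J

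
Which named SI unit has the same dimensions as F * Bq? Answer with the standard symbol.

S

F = C/V (capacitance = charge per voltage),
    = A·s/(kg·m²·s⁻³·A⁻¹) (substituting C and V),
    = kg⁻¹·m⁻²·s⁴·A².
Bq = 1/s = s⁻¹ (activity is decays per second).
Combining: F·Bq = (kg⁻¹·m⁻²·s⁴·A²) · s⁻¹ = kg⁻¹·m⁻²·s³·A².
kg⁻¹·m⁻²·s³·A² is the base-SI form of the siemens.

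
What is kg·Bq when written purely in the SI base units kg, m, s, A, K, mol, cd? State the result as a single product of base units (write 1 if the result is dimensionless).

Bq = s⁻¹.
Combining: kg·Bq = kg · s⁻¹ = kg·s⁻¹.

kg·s⁻¹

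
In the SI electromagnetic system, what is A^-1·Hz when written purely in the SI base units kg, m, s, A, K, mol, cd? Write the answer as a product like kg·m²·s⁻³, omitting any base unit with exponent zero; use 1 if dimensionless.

s⁻¹·A⁻¹

Hz = 1/s = s⁻¹ (frequency is cycles per second).
Combining: A⁻¹·Hz = A⁻¹ · s⁻¹ = s⁻¹·A⁻¹.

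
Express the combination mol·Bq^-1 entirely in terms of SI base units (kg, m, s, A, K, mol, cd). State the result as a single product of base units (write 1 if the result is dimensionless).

s·mol

Bq = s⁻¹.
So Bq⁻¹ = s.
Combining: mol·Bq⁻¹ = mol · s = s·mol.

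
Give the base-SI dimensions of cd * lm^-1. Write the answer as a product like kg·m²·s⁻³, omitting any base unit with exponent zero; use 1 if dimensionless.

lm = cd.
So lm⁻¹ = cd⁻¹.
Combining: cd·lm⁻¹ = cd · cd⁻¹ = 1.

1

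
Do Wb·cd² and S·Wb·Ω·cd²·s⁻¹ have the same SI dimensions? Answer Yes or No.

No

Left side:
  Wb = kg·m²·s⁻²·A⁻¹.
  Combining: Wb·cd² = (kg·m²·s⁻²·A⁻¹) · cd² = kg·m²·s⁻²·A⁻¹·cd².
Right side:
  S = 1/Ω (conductance is reciprocal resistance),
      = kg⁻¹·m⁻²·s³·A².
  Wb = V·s (flux: a volt is a weber per second),
      = kg·m²·s⁻²·A⁻¹.
  Ω = V/A (resistance = voltage per current),
      = kg·m²·s⁻³·A⁻².
  Combining: S·Wb·Ω·cd²·s⁻¹ = (kg⁻¹·m⁻²·s³·A²) · (kg·m²·s⁻²·A⁻¹) · (kg·m²·s⁻³·A⁻²) · cd² · s⁻¹ = kg·m²·s⁻³·A⁻¹·cd².
Left is kg·m²·s⁻²·A⁻¹·cd²; right is kg·m²·s⁻³·A⁻¹·cd² — different.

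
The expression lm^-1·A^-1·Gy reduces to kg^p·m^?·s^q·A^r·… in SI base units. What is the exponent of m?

lm = cd·sr = cd (luminous flux; sr is dimensionless).
So lm⁻¹ = cd⁻¹.
Gy = J/kg (absorbed dose = energy per mass),
    = m²·s⁻².
Combining: lm⁻¹·A⁻¹·Gy = cd⁻¹ · A⁻¹ · (m²·s⁻²) = m²·s⁻²·A⁻¹·cd⁻¹.
The exponent of m is 2.

2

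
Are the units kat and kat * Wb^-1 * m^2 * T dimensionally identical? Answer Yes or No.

Left side:
  kat = s⁻¹·mol.
Right side:
  kat = mol/s = s⁻¹·mol (catalytic activity).
  Wb = V·s (flux: a volt is a weber per second),
      = kg·m²·s⁻²·A⁻¹.
  So Wb⁻¹ = kg⁻¹·m⁻²·s²·A.
  T = Wb/m² (flux density = flux per area),
      = kg·s⁻²·A⁻¹.
  Combining: kat·Wb⁻¹·m²·T = (s⁻¹·mol) · (kg⁻¹·m⁻²·s²·A) · m² · (kg·s⁻²·A⁻¹) = s⁻¹·mol.
Both reduce to s⁻¹·mol.

Yes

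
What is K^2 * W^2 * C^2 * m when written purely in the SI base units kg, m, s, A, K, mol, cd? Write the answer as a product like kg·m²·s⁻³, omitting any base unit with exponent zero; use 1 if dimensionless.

W = J/s (power = energy per time),
    = kg·m²·s⁻³.
So W² = kg²·m⁴·s⁻⁶.
C = A·s = s·A (charge = current × time).
So C² = s²·A².
Combining: K²·W²·C²·m = K² · (kg²·m⁴·s⁻⁶) · (s²·A²) · m = kg²·m⁵·s⁻⁴·A²·K².

kg²·m⁵·s⁻⁴·A²·K²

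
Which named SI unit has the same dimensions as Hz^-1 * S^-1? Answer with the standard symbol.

Hz = s⁻¹.
So Hz⁻¹ = s.
S = kg⁻¹·m⁻²·s³·A².
So S⁻¹ = kg·m²·s⁻³·A⁻².
Combining: Hz⁻¹·S⁻¹ = s · (kg·m²·s⁻³·A⁻²) = kg·m²·s⁻²·A⁻².
kg·m²·s⁻²·A⁻² is the base-SI form of the henry.

H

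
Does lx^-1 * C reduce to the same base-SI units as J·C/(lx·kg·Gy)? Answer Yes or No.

Left side:
  lx = m⁻²·cd.
  So lx⁻¹ = m²·cd⁻¹.
  C = s·A.
  Combining: lx⁻¹·C = (m²·cd⁻¹) · (s·A) = m²·s·A·cd⁻¹.
Right side:
  lx = m⁻²·cd.
  So lx⁻¹ = m²·cd⁻¹.
  J = kg·m²·s⁻².
  C = s·A.
  Gy = m²·s⁻².
  So Gy⁻¹ = m⁻²·s².
  Combining: lx⁻¹·J·C·kg⁻¹·Gy⁻¹ = (m²·cd⁻¹) · (kg·m²·s⁻²) · (s·A) · kg⁻¹ · (m⁻²·s²) = m²·s·A·cd⁻¹.
Both reduce to m²·s·A·cd⁻¹.

Yes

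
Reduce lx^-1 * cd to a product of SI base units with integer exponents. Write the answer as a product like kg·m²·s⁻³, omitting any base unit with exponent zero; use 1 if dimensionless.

m²

lx = m⁻²·cd.
So lx⁻¹ = m²·cd⁻¹.
Combining: lx⁻¹·cd = (m²·cd⁻¹) · cd = m².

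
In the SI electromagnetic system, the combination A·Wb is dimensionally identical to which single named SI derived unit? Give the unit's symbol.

J

Wb = V·s (flux: a volt is a weber per second),
    = kg·m²·s⁻²·A⁻¹.
Combining: A·Wb = A · (kg·m²·s⁻²·A⁻¹) = kg·m²·s⁻².
kg·m²·s⁻² is the base-SI form of the joule.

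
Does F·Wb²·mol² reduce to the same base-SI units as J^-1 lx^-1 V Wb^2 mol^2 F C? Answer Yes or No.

No

Left side:
  F = C/V (capacitance = charge per voltage),
      = A·s/(kg·m²·s⁻³·A⁻¹) (substituting C and V),
      = kg⁻¹·m⁻²·s⁴·A².
  Wb = V·s (flux: a volt is a weber per second),
      = kg·m²·s⁻²·A⁻¹.
  So Wb² = kg²·m⁴·s⁻⁴·A⁻².
  Combining: F·Wb²·mol² = (kg⁻¹·m⁻²·s⁴·A²) · (kg²·m⁴·s⁻⁴·A⁻²) · mol² = kg·m²·mol².
Right side:
  J = N·m (work = force × distance),
      = kg·m²·s⁻².
  So J⁻¹ = kg⁻¹·m⁻²·s².
  lx = lm/m² (illuminance = luminous flux per area),
      = m⁻²·cd.
  So lx⁻¹ = m²·cd⁻¹.
  V = W/A (potential = power per current),
      = kg·m²·s⁻³·A⁻¹.
  Wb = V·s (flux: a volt is a weber per second),
      = kg·m²·s⁻²·A⁻¹.
  So Wb² = kg²·m⁴·s⁻⁴·A⁻².
  F = C/V (capacitance = charge per voltage),
      = A·s/(kg·m²·s⁻³·A⁻¹) (substituting C and V),
      = kg⁻¹·m⁻²·s⁴·A².
  C = A·s = s·A (charge = current × time).
  Combining: J⁻¹·lx⁻¹·V·Wb²·mol²·F·C = (kg⁻¹·m⁻²·s²) · (m²·cd⁻¹) · (kg·m²·s⁻³·A⁻¹) · (kg²·m⁴·s⁻⁴·A⁻²) · mol² · (kg⁻¹·m⁻²·s⁴·A²) · (s·A) = kg·m⁴·mol²·cd⁻¹.
Left is kg·m²·mol²; right is kg·m⁴·mol²·cd⁻¹ — different.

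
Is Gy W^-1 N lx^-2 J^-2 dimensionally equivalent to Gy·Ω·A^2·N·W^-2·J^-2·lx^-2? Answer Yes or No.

Left side:
  Gy = J/kg (absorbed dose = energy per mass),
      = m²·s⁻².
  W = J/s (power = energy per time),
      = kg·m²·s⁻³.
  So W⁻¹ = kg⁻¹·m⁻²·s³.
  N = kg·m/s² = kg·m·s⁻² (force = mass × acceleration).
  lx = lm/m² (illuminance = luminous flux per area),
      = m⁻²·cd.
  So lx⁻² = m⁴·cd⁻².
  J = N·m (work = force × distance),
      = kg·m²·s⁻².
  So J⁻² = kg⁻²·m⁻⁴·s⁴.
  Combining: Gy·W⁻¹·N·lx⁻²·J⁻² = (m²·s⁻²) · (kg⁻¹·m⁻²·s³) · (kg·m·s⁻²) · (m⁴·cd⁻²) · (kg⁻²·m⁻⁴·s⁴) = kg⁻²·m·s³·cd⁻².
Right side:
  Gy = m²·s⁻².
  Ω = kg·m²·s⁻³·A⁻².
  N = kg·m·s⁻².
  W = kg·m²·s⁻³.
  So W⁻² = kg⁻²·m⁻⁴·s⁶.
  J = kg·m²·s⁻².
  So J⁻² = kg⁻²·m⁻⁴·s⁴.
  lx = m⁻²·cd.
  So lx⁻² = m⁴·cd⁻².
  Combining: Gy·Ω·A²·N·W⁻²·J⁻²·lx⁻² = (m²·s⁻²) · (kg·m²·s⁻³·A⁻²) · A² · (kg·m·s⁻²) · (kg⁻²·m⁻⁴·s⁶) · (kg⁻²·m⁻⁴·s⁴) · (m⁴·cd⁻²) = kg⁻²·m·s³·cd⁻².
Both reduce to kg⁻²·m·s³·cd⁻².

Yes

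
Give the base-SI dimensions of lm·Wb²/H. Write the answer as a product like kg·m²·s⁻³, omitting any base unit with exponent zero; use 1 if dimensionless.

H = kg·m²·s⁻²·A⁻².
So H⁻¹ = kg⁻¹·m⁻²·s²·A².
lm = cd.
Wb = kg·m²·s⁻²·A⁻¹.
So Wb² = kg²·m⁴·s⁻⁴·A⁻².
Combining: H⁻¹·lm·Wb² = (kg⁻¹·m⁻²·s²·A²) · cd · (kg²·m⁴·s⁻⁴·A⁻²) = kg·m²·s⁻²·cd.

kg·m²·s⁻²·cd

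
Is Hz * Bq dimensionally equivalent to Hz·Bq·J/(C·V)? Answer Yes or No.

Yes

Left side:
  Hz = s⁻¹.
  Bq = s⁻¹.
  Combining: Hz·Bq = s⁻¹ · s⁻¹ = s⁻².
Right side:
  C = A·s = s·A (charge = current × time).
  So C⁻¹ = s⁻¹·A⁻¹.
  Hz = 1/s = s⁻¹ (frequency is cycles per second).
  V = W/A (potential = power per current),
      = kg·m²·s⁻³·A⁻¹.
  So V⁻¹ = kg⁻¹·m⁻²·s³·A.
  Bq = 1/s = s⁻¹ (activity is decays per second).
  J = N·m (work = force × distance),
      = kg·m²·s⁻².
  Combining: C⁻¹·Hz·V⁻¹·Bq·J = (s⁻¹·A⁻¹) · s⁻¹ · (kg⁻¹·m⁻²·s³·A) · s⁻¹ · (kg·m²·s⁻²) = s⁻².
Both reduce to s⁻².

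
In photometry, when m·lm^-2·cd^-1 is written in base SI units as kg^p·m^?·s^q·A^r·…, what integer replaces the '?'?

lm = cd·sr = cd (luminous flux; sr is dimensionless).
So lm⁻² = cd⁻².
Combining: m·lm⁻²·cd⁻¹ = m · cd⁻² · cd⁻¹ = m·cd⁻³.
The exponent of m is 1.

1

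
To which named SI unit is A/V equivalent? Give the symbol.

V = W/A (potential = power per current),
    = kg·m²·s⁻³·A⁻¹.
So V⁻¹ = kg⁻¹·m⁻²·s³·A.
Combining: A·V⁻¹ = A · (kg⁻¹·m⁻²·s³·A) = kg⁻¹·m⁻²·s³·A².
kg⁻¹·m⁻²·s³·A² is the base-SI form of the siemens.

S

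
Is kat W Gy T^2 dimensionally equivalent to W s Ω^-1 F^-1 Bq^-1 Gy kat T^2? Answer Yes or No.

No

Left side:
  kat = s⁻¹·mol.
  W = kg·m²·s⁻³.
  Gy = m²·s⁻².
  T = kg·s⁻²·A⁻¹.
  So T² = kg²·s⁻⁴·A⁻².
  Combining: kat·W·Gy·T² = (s⁻¹·mol) · (kg·m²·s⁻³) · (m²·s⁻²) · (kg²·s⁻⁴·A⁻²) = kg³·m⁴·s⁻¹⁰·A⁻²·mol.
Right side:
  W = J/s (power = energy per time),
      = kg·m²·s⁻³.
  Ω = V/A (resistance = voltage per current),
      = kg·m²·s⁻³·A⁻².
  So Ω⁻¹ = kg⁻¹·m⁻²·s³·A².
  F = C/V (capacitance = charge per voltage),
      = A·s/(kg·m²·s⁻³·A⁻¹) (substituting C and V),
      = kg⁻¹·m⁻²·s⁴·A².
  So F⁻¹ = kg·m²·s⁻⁴·A⁻².
  Bq = 1/s = s⁻¹ (activity is decays per second).
  So Bq⁻¹ = s.
  Gy = J/kg (absorbed dose = energy per mass),
      = m²·s⁻².
  kat = mol/s = s⁻¹·mol (catalytic activity).
  T = Wb/m² (flux density = flux per area),
      = kg·s⁻²·A⁻¹.
  So T² = kg²·s⁻⁴·A⁻².
  Combining: W·s·Ω⁻¹·F⁻¹·Bq⁻¹·Gy·kat·T² = (kg·m²·s⁻³) · s · (kg⁻¹·m⁻²·s³·A²) · (kg·m²·s⁻⁴·A⁻²) · s · (m²·s⁻²) · (s⁻¹·mol) · (kg²·s⁻⁴·A⁻²) = kg³·m⁴·s⁻⁹·A⁻²·mol.
Left is kg³·m⁴·s⁻¹⁰·A⁻²·mol; right is kg³·m⁴·s⁻⁹·A⁻²·mol — different.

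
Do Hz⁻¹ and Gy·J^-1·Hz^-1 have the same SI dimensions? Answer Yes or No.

Left side:
  Hz = s⁻¹.
  So Hz⁻¹ = s.
Right side:
  Gy = J/kg (absorbed dose = energy per mass),
      = m²·s⁻².
  J = N·m (work = force × distance),
      = kg·m²·s⁻².
  So J⁻¹ = kg⁻¹·m⁻²·s².
  Hz = 1/s = s⁻¹ (frequency is cycles per second).
  So Hz⁻¹ = s.
  Combining: Gy·J⁻¹·Hz⁻¹ = (m²·s⁻²) · (kg⁻¹·m⁻²·s²) · s = kg⁻¹·s.
Left is s; right is kg⁻¹·s — different.

No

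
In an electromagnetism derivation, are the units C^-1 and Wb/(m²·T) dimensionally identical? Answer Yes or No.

No

Left side:
  C = A·s = s·A (charge = current × time).
  So C⁻¹ = s⁻¹·A⁻¹.
Right side:
  T = kg·s⁻²·A⁻¹.
  So T⁻¹ = kg⁻¹·s²·A.
  Wb = kg·m²·s⁻²·A⁻¹.
  Combining: m⁻²·T⁻¹·Wb = m⁻² · (kg⁻¹·s²·A) · (kg·m²·s⁻²·A⁻¹) = 1.
Left is s⁻¹·A⁻¹; right is 1 — different.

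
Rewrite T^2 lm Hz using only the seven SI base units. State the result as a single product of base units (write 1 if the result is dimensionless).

kg²·s⁻⁵·A⁻²·cd

T = Wb/m² (flux density = flux per area),
    = kg·s⁻²·A⁻¹.
So T² = kg²·s⁻⁴·A⁻².
lm = cd·sr = cd (luminous flux; sr is dimensionless).
Hz = 1/s = s⁻¹ (frequency is cycles per second).
Combining: T²·lm·Hz = (kg²·s⁻⁴·A⁻²) · cd · s⁻¹ = kg²·s⁻⁵·A⁻²·cd.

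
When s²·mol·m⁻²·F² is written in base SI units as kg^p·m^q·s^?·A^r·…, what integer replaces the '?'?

10

F = C/V (capacitance = charge per voltage),
    = A·s/(kg·m²·s⁻³·A⁻¹) (substituting C and V),
    = kg⁻¹·m⁻²·s⁴·A².
So F² = kg⁻²·m⁻⁴·s⁸·A⁴.
Combining: s²·mol·m⁻²·F² = s² · mol · m⁻² · (kg⁻²·m⁻⁴·s⁸·A⁴) = kg⁻²·m⁻⁶·s¹⁰·A⁴·mol.
The exponent of s is 10.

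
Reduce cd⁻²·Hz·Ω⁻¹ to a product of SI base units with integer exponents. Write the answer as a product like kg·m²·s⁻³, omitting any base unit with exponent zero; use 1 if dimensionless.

Hz = s⁻¹.
Ω = kg·m²·s⁻³·A⁻².
So Ω⁻¹ = kg⁻¹·m⁻²·s³·A².
Combining: cd⁻²·Hz·Ω⁻¹ = cd⁻² · s⁻¹ · (kg⁻¹·m⁻²·s³·A²) = kg⁻¹·m⁻²·s²·A²·cd⁻².

kg⁻¹·m⁻²·s²·A²·cd⁻²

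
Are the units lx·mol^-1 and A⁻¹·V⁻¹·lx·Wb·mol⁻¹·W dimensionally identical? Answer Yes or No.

Left side:
  lx = lm/m² (illuminance = luminous flux per area),
      = m⁻²·cd.
  Combining: lx·mol⁻¹ = (m⁻²·cd) · mol⁻¹ = m⁻²·mol⁻¹·cd.
Right side:
  V = kg·m²·s⁻³·A⁻¹.
  So V⁻¹ = kg⁻¹·m⁻²·s³·A.
  lx = m⁻²·cd.
  Wb = kg·m²·s⁻²·A⁻¹.
  W = kg·m²·s⁻³.
  Combining: A⁻¹·V⁻¹·lx·Wb·mol⁻¹·W = A⁻¹ · (kg⁻¹·m⁻²·s³·A) · (m⁻²·cd) · (kg·m²·s⁻²·A⁻¹) · mol⁻¹ · (kg·m²·s⁻³) = kg·s⁻²·A⁻¹·mol⁻¹·cd.
Left is m⁻²·mol⁻¹·cd; right is kg·s⁻²·A⁻¹·mol⁻¹·cd — different.

No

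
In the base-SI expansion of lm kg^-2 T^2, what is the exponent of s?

lm = cd.
T = kg·s⁻²·A⁻¹.
So T² = kg²·s⁻⁴·A⁻².
Combining: lm·kg⁻²·T² = cd · kg⁻² · (kg²·s⁻⁴·A⁻²) = s⁻⁴·A⁻²·cd.
The exponent of s is -4.

-4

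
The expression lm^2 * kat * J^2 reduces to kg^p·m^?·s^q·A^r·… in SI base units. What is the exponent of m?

lm = cd.
So lm² = cd².
kat = s⁻¹·mol.
J = kg·m²·s⁻².
So J² = kg²·m⁴·s⁻⁴.
Combining: lm²·kat·J² = cd² · (s⁻¹·mol) · (kg²·m⁴·s⁻⁴) = kg²·m⁴·s⁻⁵·mol·cd².
The exponent of m is 4.

4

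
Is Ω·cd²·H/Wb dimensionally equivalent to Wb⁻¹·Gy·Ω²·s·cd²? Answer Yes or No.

Left side:
  Wb = V·s (flux: a volt is a weber per second),
      = kg·m²·s⁻²·A⁻¹.
  So Wb⁻¹ = kg⁻¹·m⁻²·s²·A.
  Ω = V/A (resistance = voltage per current),
      = kg·m²·s⁻³·A⁻².
  H = Wb/A (inductance = flux per current),
      = kg·m²·s⁻²·A⁻².
  Combining: Wb⁻¹·Ω·cd²·H = (kg⁻¹·m⁻²·s²·A) · (kg·m²·s⁻³·A⁻²) · cd² · (kg·m²·s⁻²·A⁻²) = kg·m²·s⁻³·A⁻³·cd².
Right side:
  Wb = V·s (flux: a volt is a weber per second),
      = kg·m²·s⁻²·A⁻¹.
  So Wb⁻¹ = kg⁻¹·m⁻²·s²·A.
  Gy = J/kg (absorbed dose = energy per mass),
      = m²·s⁻².
  Ω = V/A (resistance = voltage per current),
      = kg·m²·s⁻³·A⁻².
  So Ω² = kg²·m⁴·s⁻⁶·A⁻⁴.
  Combining: Wb⁻¹·Gy·Ω²·s·cd² = (kg⁻¹·m⁻²·s²·A) · (m²·s⁻²) · (kg²·m⁴·s⁻⁶·A⁻⁴) · s · cd² = kg·m⁴·s⁻⁵·A⁻³·cd².
Left is kg·m²·s⁻³·A⁻³·cd²; right is kg·m⁴·s⁻⁵·A⁻³·cd² — different.

No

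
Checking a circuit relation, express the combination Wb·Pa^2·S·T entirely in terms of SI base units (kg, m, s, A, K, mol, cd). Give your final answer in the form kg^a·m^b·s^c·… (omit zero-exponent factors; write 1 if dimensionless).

kg³·m⁻²·s⁻⁵

Wb = V·s (flux: a volt is a weber per second),
    = kg·m²·s⁻²·A⁻¹.
Pa = N/m² (pressure = force per area),
    = kg·m⁻¹·s⁻².
So Pa² = kg²·m⁻²·s⁻⁴.
S = 1/Ω (conductance is reciprocal resistance),
    = kg⁻¹·m⁻²·s³·A².
T = Wb/m² (flux density = flux per area),
    = kg·s⁻²·A⁻¹.
Combining: Wb·Pa²·S·T = (kg·m²·s⁻²·A⁻¹) · (kg²·m⁻²·s⁻⁴) · (kg⁻¹·m⁻²·s³·A²) · (kg·s⁻²·A⁻¹) = kg³·m⁻²·s⁻⁵.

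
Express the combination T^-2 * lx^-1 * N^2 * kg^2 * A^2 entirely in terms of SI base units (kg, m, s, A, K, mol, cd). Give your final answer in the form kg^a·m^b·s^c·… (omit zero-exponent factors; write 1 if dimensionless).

kg²·m⁴·A⁴·cd⁻¹

T = Wb/m² (flux density = flux per area),
    = kg·s⁻²·A⁻¹.
So T⁻² = kg⁻²·s⁴·A².
lx = lm/m² (illuminance = luminous flux per area),
    = m⁻²·cd.
So lx⁻¹ = m²·cd⁻¹.
N = kg·m/s² = kg·m·s⁻² (force = mass × acceleration).
So N² = kg²·m²·s⁻⁴.
Combining: T⁻²·lx⁻¹·N²·kg²·A² = (kg⁻²·s⁴·A²) · (m²·cd⁻¹) · (kg²·m²·s⁻⁴) · kg² · A² = kg²·m⁴·A⁴·cd⁻¹.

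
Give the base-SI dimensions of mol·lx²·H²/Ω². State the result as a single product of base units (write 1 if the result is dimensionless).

m⁻⁴·s²·mol·cd²

Ω = V/A (resistance = voltage per current),
    = kg·m²·s⁻³·A⁻².
So Ω⁻² = kg⁻²·m⁻⁴·s⁶·A⁴.
lx = lm/m² (illuminance = luminous flux per area),
    = m⁻²·cd.
So lx² = m⁻⁴·cd².
H = Wb/A (inductance = flux per current),
    = kg·m²·s⁻²·A⁻².
So H² = kg²·m⁴·s⁻⁴·A⁻⁴.
Combining: mol·Ω⁻²·lx²·H² = mol · (kg⁻²·m⁻⁴·s⁶·A⁴) · (m⁻⁴·cd²) · (kg²·m⁴·s⁻⁴·A⁻⁴) = m⁻⁴·s²·mol·cd².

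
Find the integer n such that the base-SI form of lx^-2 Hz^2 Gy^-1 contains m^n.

2

lx = m⁻²·cd.
So lx⁻² = m⁴·cd⁻².
Hz = s⁻¹.
So Hz² = s⁻².
Gy = m²·s⁻².
So Gy⁻¹ = m⁻²·s².
Combining: lx⁻²·Hz²·Gy⁻¹ = (m⁴·cd⁻²) · s⁻² · (m⁻²·s²) = m²·cd⁻².
The exponent of m is 2.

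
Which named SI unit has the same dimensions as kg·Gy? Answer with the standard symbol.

J

Gy = J/kg (absorbed dose = energy per mass),
    = m²·s⁻².
Combining: kg·Gy = kg · (m²·s⁻²) = kg·m²·s⁻².
kg·m²·s⁻² is the base-SI form of the joule.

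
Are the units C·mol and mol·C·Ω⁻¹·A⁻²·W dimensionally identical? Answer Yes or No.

Yes

Left side:
  C = A·s = s·A (charge = current × time).
  Combining: C·mol = (s·A) · mol = s·A·mol.
Right side:
  C = A·s = s·A (charge = current × time).
  Ω = V/A (resistance = voltage per current),
      = kg·m²·s⁻³·A⁻².
  So Ω⁻¹ = kg⁻¹·m⁻²·s³·A².
  W = J/s (power = energy per time),
      = kg·m²·s⁻³.
  Combining: mol·C·Ω⁻¹·A⁻²·W = mol · (s·A) · (kg⁻¹·m⁻²·s³·A²) · A⁻² · (kg·m²·s⁻³) = s·A·mol.
Both reduce to s·A·mol.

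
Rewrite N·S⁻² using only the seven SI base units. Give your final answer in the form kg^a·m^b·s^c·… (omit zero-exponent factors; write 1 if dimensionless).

N = kg·m/s² = kg·m·s⁻² (force = mass × acceleration).
S = 1/Ω (conductance is reciprocal resistance),
    = kg⁻¹·m⁻²·s³·A².
So S⁻² = kg²·m⁴·s⁻⁶·A⁻⁴.
Combining: N·S⁻² = (kg·m·s⁻²) · (kg²·m⁴·s⁻⁶·A⁻⁴) = kg³·m⁵·s⁻⁸·A⁻⁴.

kg³·m⁵·s⁻⁸·A⁻⁴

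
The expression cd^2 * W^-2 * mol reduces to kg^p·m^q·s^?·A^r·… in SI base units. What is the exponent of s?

6

W = kg·m²·s⁻³.
So W⁻² = kg⁻²·m⁻⁴·s⁶.
Combining: cd²·W⁻²·mol = cd² · (kg⁻²·m⁻⁴·s⁶) · mol = kg⁻²·m⁻⁴·s⁶·mol·cd².
The exponent of s is 6.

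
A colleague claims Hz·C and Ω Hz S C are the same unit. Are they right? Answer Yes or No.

Yes

Left side:
  Hz = s⁻¹.
  C = s·A.
  Combining: Hz·C = s⁻¹ · (s·A) = A.
Right side:
  Ω = kg·m²·s⁻³·A⁻².
  Hz = s⁻¹.
  S = kg⁻¹·m⁻²·s³·A².
  C = s·A.
  Combining: Ω·Hz·S·C = (kg·m²·s⁻³·A⁻²) · s⁻¹ · (kg⁻¹·m⁻²·s³·A²) · (s·A) = A.
Both reduce to A.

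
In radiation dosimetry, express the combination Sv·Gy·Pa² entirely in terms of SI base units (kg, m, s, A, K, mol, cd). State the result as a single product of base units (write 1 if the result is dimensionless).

Sv = J/kg (equivalent dose = energy per mass),
    = m²·s⁻².
Gy = J/kg (absorbed dose = energy per mass),
    = m²·s⁻².
Pa = N/m² (pressure = force per area),
    = kg·m⁻¹·s⁻².
So Pa² = kg²·m⁻²·s⁻⁴.
Combining: Sv·Gy·Pa² = (m²·s⁻²) · (m²·s⁻²) · (kg²·m⁻²·s⁻⁴) = kg²·m²·s⁻⁸.

kg²·m²·s⁻⁸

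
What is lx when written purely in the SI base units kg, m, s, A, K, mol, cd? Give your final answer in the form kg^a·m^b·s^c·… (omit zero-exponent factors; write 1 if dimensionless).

lx = lm/m² (illuminance = luminous flux per area),
    = m⁻²·cd.

m⁻²·cd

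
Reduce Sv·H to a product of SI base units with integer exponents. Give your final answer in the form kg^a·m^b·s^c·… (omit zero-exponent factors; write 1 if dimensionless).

kg·m⁴·s⁻⁴·A⁻²

Sv = m²·s⁻².
H = kg·m²·s⁻²·A⁻².
Combining: Sv·H = (m²·s⁻²) · (kg·m²·s⁻²·A⁻²) = kg·m⁴·s⁻⁴·A⁻².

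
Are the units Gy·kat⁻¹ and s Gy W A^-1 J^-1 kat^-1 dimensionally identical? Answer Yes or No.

Left side:
  Gy = m²·s⁻².
  kat = s⁻¹·mol.
  So kat⁻¹ = s·mol⁻¹.
  Combining: Gy·kat⁻¹ = (m²·s⁻²) · (s·mol⁻¹) = m²·s⁻¹·mol⁻¹.
Right side:
  Gy = m²·s⁻².
  W = kg·m²·s⁻³.
  J = kg·m²·s⁻².
  So J⁻¹ = kg⁻¹·m⁻²·s².
  kat = s⁻¹·mol.
  So kat⁻¹ = s·mol⁻¹.
  Combining: s·Gy·W·A⁻¹·J⁻¹·kat⁻¹ = s · (m²·s⁻²) · (kg·m²·s⁻³) · A⁻¹ · (kg⁻¹·m⁻²·s²) · (s·mol⁻¹) = m²·s⁻¹·A⁻¹·mol⁻¹.
Left is m²·s⁻¹·mol⁻¹; right is m²·s⁻¹·A⁻¹·mol⁻¹ — different.

No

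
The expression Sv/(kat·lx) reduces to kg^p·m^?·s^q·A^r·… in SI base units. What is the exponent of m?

4

Sv = J/kg (equivalent dose = energy per mass),
    = m²·s⁻².
kat = mol/s = s⁻¹·mol (catalytic activity).
So kat⁻¹ = s·mol⁻¹.
lx = lm/m² (illuminance = luminous flux per area),
    = m⁻²·cd.
So lx⁻¹ = m²·cd⁻¹.
Combining: Sv·kat⁻¹·lx⁻¹ = (m²·s⁻²) · (s·mol⁻¹) · (m²·cd⁻¹) = m⁴·s⁻¹·mol⁻¹·cd⁻¹.
The exponent of m is 4.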